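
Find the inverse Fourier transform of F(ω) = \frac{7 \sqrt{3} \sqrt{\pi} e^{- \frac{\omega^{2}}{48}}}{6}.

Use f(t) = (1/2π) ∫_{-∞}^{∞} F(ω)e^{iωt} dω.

f(t) = 7 e^{- 12 t^{2}}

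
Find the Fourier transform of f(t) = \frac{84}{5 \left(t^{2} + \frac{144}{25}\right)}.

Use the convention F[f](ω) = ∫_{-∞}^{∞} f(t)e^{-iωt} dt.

F(ω) = 7 \pi e^{- \frac{12 \left|{\omega}\right|}{5}}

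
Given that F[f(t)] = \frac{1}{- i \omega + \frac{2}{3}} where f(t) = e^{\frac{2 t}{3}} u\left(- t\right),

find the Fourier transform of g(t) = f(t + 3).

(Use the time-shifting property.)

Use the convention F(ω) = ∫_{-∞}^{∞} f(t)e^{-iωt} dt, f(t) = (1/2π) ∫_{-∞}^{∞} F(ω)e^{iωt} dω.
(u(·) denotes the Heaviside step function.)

F[g](ω) = - \frac{3 e^{3 i \omega}}{3 i \omega - 2}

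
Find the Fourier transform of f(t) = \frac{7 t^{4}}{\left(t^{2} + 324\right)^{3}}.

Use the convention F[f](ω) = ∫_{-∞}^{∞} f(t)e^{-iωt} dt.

F(ω) = \frac{7 \pi \left(108 \omega^{2} - 30 \left|{\omega}\right| + 1\right) e^{- 18 \left|{\omega}\right|}}{48}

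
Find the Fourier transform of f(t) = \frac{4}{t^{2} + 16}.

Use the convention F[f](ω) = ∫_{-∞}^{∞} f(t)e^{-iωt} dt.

F(ω) = \pi e^{- 4 \left|{\omega}\right|}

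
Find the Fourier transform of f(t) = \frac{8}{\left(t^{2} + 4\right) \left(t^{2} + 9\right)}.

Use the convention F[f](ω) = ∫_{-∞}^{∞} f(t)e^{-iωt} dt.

F(ω) = \frac{4 \pi \left(3 e^{\left|{\omega}\right|} - 2\right) e^{- 3 \left|{\omega}\right|}}{15}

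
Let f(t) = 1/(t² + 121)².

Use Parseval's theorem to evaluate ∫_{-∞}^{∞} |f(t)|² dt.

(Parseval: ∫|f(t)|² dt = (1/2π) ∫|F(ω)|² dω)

∫|f(t)|² dt = \frac{5 \pi}{311794736}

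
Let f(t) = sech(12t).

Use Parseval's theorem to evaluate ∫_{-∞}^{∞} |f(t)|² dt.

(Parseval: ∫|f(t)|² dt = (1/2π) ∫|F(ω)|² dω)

∫|f(t)|² dt = \frac{1}{6}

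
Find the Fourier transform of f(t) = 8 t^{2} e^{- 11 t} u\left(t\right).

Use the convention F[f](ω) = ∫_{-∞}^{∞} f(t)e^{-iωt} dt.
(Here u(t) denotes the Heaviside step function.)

F(ω) = \frac{16}{\left(i \omega + 11\right)^{3}}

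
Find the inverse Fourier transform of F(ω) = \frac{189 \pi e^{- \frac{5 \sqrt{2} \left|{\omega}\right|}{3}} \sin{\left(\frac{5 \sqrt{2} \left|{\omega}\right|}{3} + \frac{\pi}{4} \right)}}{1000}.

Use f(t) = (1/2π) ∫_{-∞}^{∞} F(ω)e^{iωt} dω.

f(t) = \frac{7}{t^{4} + \frac{10000}{81}}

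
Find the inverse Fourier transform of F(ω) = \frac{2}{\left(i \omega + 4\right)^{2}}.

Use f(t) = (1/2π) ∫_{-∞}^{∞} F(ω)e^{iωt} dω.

f(t) = 2 t e^{- 4 t} u\left(t\right)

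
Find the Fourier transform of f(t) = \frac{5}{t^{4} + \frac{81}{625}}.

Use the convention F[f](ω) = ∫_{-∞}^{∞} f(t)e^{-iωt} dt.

F(ω) = \frac{625 \pi e^{- \frac{3 \sqrt{2} \left|{\omega}\right|}{10}} \sin{\left(\frac{3 \sqrt{2} \left|{\omega}\right|}{10} + \frac{\pi}{4} \right)}}{27}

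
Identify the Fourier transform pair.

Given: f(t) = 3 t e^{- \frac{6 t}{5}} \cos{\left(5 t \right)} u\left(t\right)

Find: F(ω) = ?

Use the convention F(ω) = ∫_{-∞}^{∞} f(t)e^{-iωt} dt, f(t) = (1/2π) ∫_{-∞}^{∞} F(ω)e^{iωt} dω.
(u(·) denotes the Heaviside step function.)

F(ω) = \frac{75 \left(\left(5 i \omega + 6\right)^{2} - 625\right)}{\left(\left(5 i \omega + 6\right)^{2} + 625\right)^{2}}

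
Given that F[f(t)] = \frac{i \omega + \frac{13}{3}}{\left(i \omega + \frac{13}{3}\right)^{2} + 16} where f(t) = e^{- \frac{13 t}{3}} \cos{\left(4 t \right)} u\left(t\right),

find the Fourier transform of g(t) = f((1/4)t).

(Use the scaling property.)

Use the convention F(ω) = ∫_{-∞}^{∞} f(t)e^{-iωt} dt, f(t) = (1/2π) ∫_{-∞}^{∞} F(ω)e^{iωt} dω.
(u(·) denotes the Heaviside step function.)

F[g](ω) = \frac{12 \left(12 i \omega + 13\right)}{\left(12 i \omega + 13\right)^{2} + 144}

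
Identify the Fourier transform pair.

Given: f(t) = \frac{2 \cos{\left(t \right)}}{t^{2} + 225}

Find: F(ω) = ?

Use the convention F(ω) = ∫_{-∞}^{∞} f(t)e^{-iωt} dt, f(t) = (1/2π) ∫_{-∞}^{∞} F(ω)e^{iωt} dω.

F(ω) = \frac{\pi e^{- 15 \left|{\omega + 1}\right|}}{15} + \frac{\pi e^{- 15 \left|{\omega - 1}\right|}}{15}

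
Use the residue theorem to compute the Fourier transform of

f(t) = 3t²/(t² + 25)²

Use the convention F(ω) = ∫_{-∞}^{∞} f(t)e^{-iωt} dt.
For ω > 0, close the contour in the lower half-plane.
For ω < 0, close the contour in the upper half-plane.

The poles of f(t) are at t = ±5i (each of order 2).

Let g(z) = f(z)e^{-iωz}; for large |z| the factor e^{-iωz} decays in the lower half-plane when ω > 0 and in the upper half-plane when ω < 0.

Case ω > 0 (lower half-plane, clockwise contour ⇒ F(ω) = -2πi·ΣRes):
  Res_{z = - 5 i} g(z) = \frac{3 i \left(1 - 5 \omega\right) e^{- 5 \omega}}{20} (pole of order 2)
  F(ω) = -2πi·ΣRes = \frac{3 \pi \left(1 - 5 \omega\right) e^{- 5 \omega}}{10}

Case ω < 0 (upper half-plane, counterclockwise contour ⇒ F(ω) = +2πi·ΣRes):
  Res_{z = 5 i} g(z) = \frac{3 i \left(- 5 \omega - 1\right) e^{5 \omega}}{20} (pole of order 2)
  F(ω) = 2πi·ΣRes = \frac{3 \pi \left(5 \omega + 1\right) e^{5 \omega}}{10}

Both cases combine into a single formula in |ω|:

F(ω) = \frac{3 \pi \left(1 - 5 \left|{\omega}\right|\right) e^{- 5 \left|{\omega}\right|}}{10}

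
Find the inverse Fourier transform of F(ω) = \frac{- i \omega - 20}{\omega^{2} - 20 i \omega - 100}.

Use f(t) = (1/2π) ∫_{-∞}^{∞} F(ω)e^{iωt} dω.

f(t) = \left(10 t + 1\right) e^{- 10 t} u\left(t\right)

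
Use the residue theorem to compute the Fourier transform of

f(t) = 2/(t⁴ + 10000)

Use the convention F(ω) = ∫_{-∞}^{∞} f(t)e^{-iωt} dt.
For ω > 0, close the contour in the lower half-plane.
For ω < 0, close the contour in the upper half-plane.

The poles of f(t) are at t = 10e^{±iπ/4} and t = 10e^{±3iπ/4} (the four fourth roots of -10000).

Let g(z) = f(z)e^{-iωz}; for large |z| the factor e^{-iωz} decays in the lower half-plane when ω > 0 and in the upper half-plane when ω < 0.

Case ω > 0 (lower half-plane, clockwise contour ⇒ F(ω) = -2πi·ΣRes):
  Res_{z = - 5 \sqrt{2} - 5 \sqrt{2} i} g(z) = \frac{\sqrt{2} i \left(1 - i\right) e^{5 \sqrt{2} \omega \left(-1 + i\right)}}{4000}
  Res_{z = 5 \sqrt{2} - 5 \sqrt{2} i} g(z) = \frac{\sqrt{2} i \left(1 + i\right) e^{- 5 \sqrt{2} \omega \left(1 + i\right)}}{4000}
  F(ω) = -2πi·ΣRes = \frac{\sqrt{2} \pi \left(1 - i\right) \left(e^{10 \sqrt{2} i \omega} + i\right) e^{- 5 \sqrt{2} \omega \left(1 + i\right)}}{2000} = \frac{\pi e^{- 5 \sqrt{2} \omega} \sin{\left(5 \sqrt{2} \omega + \frac{\pi}{4} \right)}}{500}

Case ω < 0 (upper half-plane, counterclockwise contour ⇒ F(ω) = +2πi·ΣRes):
  Res_{z = 5 \sqrt{2} + 5 \sqrt{2} i} g(z) = \frac{\sqrt{2} i \left(-1 + i\right) e^{5 \sqrt{2} \omega \left(1 - i\right)}}{4000}
  Res_{z = - 5 \sqrt{2} + 5 \sqrt{2} i} g(z) = \frac{\sqrt{2} \left(1 - i\right) e^{5 \sqrt{2} \omega \left(1 + i\right)}}{4000}
  F(ω) = 2πi·ΣRes = - \frac{\sqrt{2} i \pi \left(i \left(1 - i\right) e^{5 \sqrt{2} \omega \left(1 - i\right)} - \left(1 - i\right) e^{5 \sqrt{2} \omega \left(1 + i\right)}\right)}{2000} = \frac{\pi e^{5 \sqrt{2} \omega} \cos{\left(5 \sqrt{2} \omega + \frac{\pi}{4} \right)}}{500}

Both cases combine into a single formula in |ω|:

F(ω) = \frac{\pi e^{- 5 \sqrt{2} \left|{\omega}\right|} \sin{\left(5 \sqrt{2} \left|{\omega}\right| + \frac{\pi}{4} \right)}}{500}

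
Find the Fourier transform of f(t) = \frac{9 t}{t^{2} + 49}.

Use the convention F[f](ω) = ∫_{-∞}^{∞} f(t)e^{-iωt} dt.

F(ω) = - 9 i \pi e^{- 7 \left|{\omega}\right|} \operatorname{sign}{\left(\omega \right)}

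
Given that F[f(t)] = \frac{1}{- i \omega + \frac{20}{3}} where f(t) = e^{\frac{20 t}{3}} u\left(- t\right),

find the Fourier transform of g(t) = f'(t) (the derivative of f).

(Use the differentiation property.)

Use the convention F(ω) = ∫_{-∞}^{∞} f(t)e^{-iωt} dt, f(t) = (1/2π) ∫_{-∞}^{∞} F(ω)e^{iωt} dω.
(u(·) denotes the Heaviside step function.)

F[g](ω) = - \frac{3 \omega}{3 \omega + 20 i}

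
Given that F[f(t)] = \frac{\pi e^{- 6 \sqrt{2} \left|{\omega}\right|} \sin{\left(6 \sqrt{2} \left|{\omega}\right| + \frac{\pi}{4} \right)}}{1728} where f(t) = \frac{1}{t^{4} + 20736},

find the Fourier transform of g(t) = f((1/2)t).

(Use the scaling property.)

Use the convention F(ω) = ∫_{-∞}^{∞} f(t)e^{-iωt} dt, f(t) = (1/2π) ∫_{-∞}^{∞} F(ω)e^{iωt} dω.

F[g](ω) = \frac{\pi e^{- 12 \sqrt{2} \left|{\omega}\right|} \sin{\left(12 \sqrt{2} \left|{\omega}\right| + \frac{\pi}{4} \right)}}{864}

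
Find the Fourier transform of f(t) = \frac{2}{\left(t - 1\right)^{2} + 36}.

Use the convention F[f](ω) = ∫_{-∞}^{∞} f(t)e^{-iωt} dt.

F(ω) = \frac{\pi e^{- i \omega - 6 \left|{\omega}\right|}}{3}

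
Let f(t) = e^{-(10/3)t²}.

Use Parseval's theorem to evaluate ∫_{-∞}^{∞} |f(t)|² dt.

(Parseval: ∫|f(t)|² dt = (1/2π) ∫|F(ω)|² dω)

∫|f(t)|² dt = \frac{\sqrt{15} \sqrt{\pi}}{10}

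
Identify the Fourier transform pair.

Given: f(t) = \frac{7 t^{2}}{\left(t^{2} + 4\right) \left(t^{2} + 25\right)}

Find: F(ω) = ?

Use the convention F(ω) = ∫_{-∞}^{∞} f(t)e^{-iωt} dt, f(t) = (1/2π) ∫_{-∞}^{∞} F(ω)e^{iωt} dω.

F(ω) = \frac{\pi \left(5 - 2 e^{3 \left|{\omega}\right|}\right) e^{- 5 \left|{\omega}\right|}}{3}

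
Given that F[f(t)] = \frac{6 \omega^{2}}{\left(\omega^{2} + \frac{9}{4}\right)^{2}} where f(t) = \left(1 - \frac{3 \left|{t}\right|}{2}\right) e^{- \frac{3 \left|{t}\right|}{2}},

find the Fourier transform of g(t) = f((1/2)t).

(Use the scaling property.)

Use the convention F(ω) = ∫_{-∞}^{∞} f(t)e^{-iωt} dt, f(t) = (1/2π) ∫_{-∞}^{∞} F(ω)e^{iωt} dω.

F[g](ω) = \frac{768 \omega^{2}}{\left(16 \omega^{2} + 9\right)^{2}}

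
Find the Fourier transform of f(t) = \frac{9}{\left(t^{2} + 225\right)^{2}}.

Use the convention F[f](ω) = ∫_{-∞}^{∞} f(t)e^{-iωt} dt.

F(ω) = \frac{\pi \left(15 \left|{\omega}\right| + 1\right) e^{- 15 \left|{\omega}\right|}}{750}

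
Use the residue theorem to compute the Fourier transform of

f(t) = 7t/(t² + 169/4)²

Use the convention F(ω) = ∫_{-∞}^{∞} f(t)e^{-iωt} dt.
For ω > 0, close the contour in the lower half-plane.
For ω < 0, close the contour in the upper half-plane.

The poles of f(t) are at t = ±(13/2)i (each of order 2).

Let g(z) = f(z)e^{-iωz}; for large |z| the factor e^{-iωz} decays in the lower half-plane when ω > 0 and in the upper half-plane when ω < 0.

Case ω > 0 (lower half-plane, clockwise contour ⇒ F(ω) = -2πi·ΣRes):
  Res_{z = - \frac{13 i}{2}} g(z) = \frac{7 \omega e^{- \frac{13 \omega}{2}}}{26} (pole of order 2)
  F(ω) = -2πi·ΣRes = - \frac{7 i \pi \omega e^{- \frac{13 \omega}{2}}}{13}

Case ω < 0 (upper half-plane, counterclockwise contour ⇒ F(ω) = +2πi·ΣRes):
  Res_{z = \frac{13 i}{2}} g(z) = - \frac{7 \omega e^{\frac{13 \omega}{2}}}{26} (pole of order 2)
  F(ω) = 2πi·ΣRes = - \frac{7 i \pi \omega e^{\frac{13 \omega}{2}}}{13}

Both cases combine into a single formula in |ω|:

F(ω) = - \frac{7 i \pi \omega e^{- \frac{13 \left|{\omega}\right|}{2}}}{13}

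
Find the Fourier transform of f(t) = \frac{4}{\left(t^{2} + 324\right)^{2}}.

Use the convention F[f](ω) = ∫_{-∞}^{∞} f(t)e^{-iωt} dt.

F(ω) = \frac{\pi \left(18 \left|{\omega}\right| + 1\right) e^{- 18 \left|{\omega}\right|}}{2916}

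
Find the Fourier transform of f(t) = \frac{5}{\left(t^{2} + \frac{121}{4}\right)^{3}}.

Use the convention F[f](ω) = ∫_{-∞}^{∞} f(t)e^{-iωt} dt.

F(ω) = \frac{5 \pi \left(121 \omega^{2} + 66 \left|{\omega}\right| + 12\right) e^{- \frac{11 \left|{\omega}\right|}{2}}}{161051}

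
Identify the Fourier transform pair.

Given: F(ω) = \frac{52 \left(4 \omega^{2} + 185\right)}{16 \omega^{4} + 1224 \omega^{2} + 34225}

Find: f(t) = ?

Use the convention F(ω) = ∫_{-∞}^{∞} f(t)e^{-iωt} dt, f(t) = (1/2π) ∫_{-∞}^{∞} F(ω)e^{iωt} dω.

f(t) = e^{- \frac{13 \left|{t}\right|}{2}} \cos{\left(2 t \right)}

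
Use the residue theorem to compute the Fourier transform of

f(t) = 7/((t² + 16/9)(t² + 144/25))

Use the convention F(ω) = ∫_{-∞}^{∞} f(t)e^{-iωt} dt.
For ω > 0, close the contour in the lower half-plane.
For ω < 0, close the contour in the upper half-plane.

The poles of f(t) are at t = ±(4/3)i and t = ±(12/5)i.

Let g(z) = f(z)e^{-iωz}; for large |z| the factor e^{-iωz} decays in the lower half-plane when ω > 0 and in the upper half-plane when ω < 0.

Case ω > 0 (lower half-plane, clockwise contour ⇒ F(ω) = -2πi·ΣRes):
  Res_{z = - \frac{4 i}{3}} g(z) = \frac{675 i e^{- \frac{4 \omega}{3}}}{1024}
  Res_{z = - \frac{12 i}{5}} g(z) = - \frac{375 i e^{- \frac{12 \omega}{5}}}{1024}
  F(ω) = -2πi·ΣRes = \frac{675 \pi e^{- \frac{4 \omega}{3}}}{512} - \frac{375 \pi e^{- \frac{12 \omega}{5}}}{512}

Case ω < 0 (upper half-plane, counterclockwise contour ⇒ F(ω) = +2πi·ΣRes):
  Res_{z = \frac{4 i}{3}} g(z) = - \frac{675 i e^{\frac{4 \omega}{3}}}{1024}
  Res_{z = \frac{12 i}{5}} g(z) = \frac{375 i e^{\frac{12 \omega}{5}}}{1024}
  F(ω) = 2πi·ΣRes = \frac{75 \pi \left(- 5 e^{\frac{12 \omega}{5}} + 9 e^{\frac{4 \omega}{3}}\right)}{512}

Both cases combine into a single formula in |ω|:

F(ω) = \frac{675 \pi e^{- \frac{4 \left|{\omega}\right|}{3}}}{512} - \frac{375 \pi e^{- \frac{12 \left|{\omega}\right|}{5}}}{512}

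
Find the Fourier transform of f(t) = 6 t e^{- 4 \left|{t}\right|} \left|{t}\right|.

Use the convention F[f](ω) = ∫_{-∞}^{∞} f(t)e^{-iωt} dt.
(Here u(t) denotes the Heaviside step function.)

F(ω) = \frac{24 i \omega \left(\omega^{2} - 48\right)}{\left(\omega^{2} + 16\right)^{3}}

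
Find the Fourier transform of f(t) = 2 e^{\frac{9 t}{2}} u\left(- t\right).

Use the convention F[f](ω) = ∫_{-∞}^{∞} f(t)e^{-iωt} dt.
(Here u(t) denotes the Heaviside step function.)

F(ω) = - \frac{4}{2 i \omega - 9}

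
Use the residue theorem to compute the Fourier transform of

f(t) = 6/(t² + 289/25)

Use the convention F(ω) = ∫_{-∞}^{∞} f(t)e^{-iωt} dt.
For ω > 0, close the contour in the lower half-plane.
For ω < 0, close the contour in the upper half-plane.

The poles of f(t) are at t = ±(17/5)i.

Let g(z) = f(z)e^{-iωz}; for large |z| the factor e^{-iωz} decays in the lower half-plane when ω > 0 and in the upper half-plane when ω < 0.

Case ω > 0 (lower half-plane, clockwise contour ⇒ F(ω) = -2πi·ΣRes):
  Res_{z = - \frac{17 i}{5}} g(z) = \frac{15 i e^{- \frac{17 \omega}{5}}}{17}
  F(ω) = -2πi·ΣRes = \frac{30 \pi e^{- \frac{17 \omega}{5}}}{17}

Case ω < 0 (upper half-plane, counterclockwise contour ⇒ F(ω) = +2πi·ΣRes):
  Res_{z = \frac{17 i}{5}} g(z) = - \frac{15 i e^{\frac{17 \omega}{5}}}{17}
  F(ω) = 2πi·ΣRes = \frac{30 \pi e^{\frac{17 \omega}{5}}}{17}

Both cases combine into a single formula in |ω|:

F(ω) = \frac{30 \pi e^{- \frac{17 \left|{\omega}\right|}{5}}}{17}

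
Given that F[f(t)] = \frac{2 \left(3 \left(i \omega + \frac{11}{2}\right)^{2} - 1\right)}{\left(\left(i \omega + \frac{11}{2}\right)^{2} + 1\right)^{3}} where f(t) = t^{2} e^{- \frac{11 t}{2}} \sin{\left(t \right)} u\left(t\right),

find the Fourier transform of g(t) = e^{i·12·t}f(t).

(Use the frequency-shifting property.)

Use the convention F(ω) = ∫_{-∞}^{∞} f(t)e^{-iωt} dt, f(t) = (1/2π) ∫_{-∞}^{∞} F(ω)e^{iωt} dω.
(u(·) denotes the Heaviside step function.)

F[g](ω) = \frac{32 \left(3 \left(2 i \left(\omega - 12\right) + 11\right)^{2} - 4\right)}{\left(\left(2 i \left(\omega - 12\right) + 11\right)^{2} + 4\right)^{3}}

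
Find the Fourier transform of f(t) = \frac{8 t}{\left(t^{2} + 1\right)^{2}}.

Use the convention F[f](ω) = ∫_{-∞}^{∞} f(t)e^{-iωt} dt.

F(ω) = - 4 i \pi \omega e^{- \left|{\omega}\right|}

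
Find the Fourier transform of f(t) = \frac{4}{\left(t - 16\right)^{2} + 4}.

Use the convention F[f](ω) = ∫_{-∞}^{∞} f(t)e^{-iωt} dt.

F(ω) = 2 \pi e^{- 16 i \omega - 2 \left|{\omega}\right|}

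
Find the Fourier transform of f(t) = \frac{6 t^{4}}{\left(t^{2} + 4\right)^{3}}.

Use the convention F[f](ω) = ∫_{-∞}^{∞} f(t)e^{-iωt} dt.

F(ω) = \frac{3 \pi \left(4 \omega^{2} - 10 \left|{\omega}\right| + 3\right) e^{- 2 \left|{\omega}\right|}}{8}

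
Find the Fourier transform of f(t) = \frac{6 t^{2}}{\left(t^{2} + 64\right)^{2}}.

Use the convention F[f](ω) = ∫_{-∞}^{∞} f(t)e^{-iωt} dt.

F(ω) = \frac{3 \pi \left(1 - 8 \left|{\omega}\right|\right) e^{- 8 \left|{\omega}\right|}}{8}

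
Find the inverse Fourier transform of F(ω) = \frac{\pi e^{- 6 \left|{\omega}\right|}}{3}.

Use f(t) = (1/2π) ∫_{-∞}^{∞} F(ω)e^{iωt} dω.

f(t) = \frac{2}{t^{2} + 36}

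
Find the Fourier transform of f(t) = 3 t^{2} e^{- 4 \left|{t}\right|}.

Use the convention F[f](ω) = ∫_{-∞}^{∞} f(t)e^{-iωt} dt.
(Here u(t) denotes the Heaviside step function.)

F(ω) = \frac{48 \left(16 - 3 \omega^{2}\right)}{\left(\omega^{2} + 16\right)^{3}}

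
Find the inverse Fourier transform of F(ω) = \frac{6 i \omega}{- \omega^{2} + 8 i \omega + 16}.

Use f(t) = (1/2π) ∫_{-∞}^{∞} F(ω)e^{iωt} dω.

f(t) = 6 \left(1 - 4 t\right) e^{- 4 t} u\left(t\right)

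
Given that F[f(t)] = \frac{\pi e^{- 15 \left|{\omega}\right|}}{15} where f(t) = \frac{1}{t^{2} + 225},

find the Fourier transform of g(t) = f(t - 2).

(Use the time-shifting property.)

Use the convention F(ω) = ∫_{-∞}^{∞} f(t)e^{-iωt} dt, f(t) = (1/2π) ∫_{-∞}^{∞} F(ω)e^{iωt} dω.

F[g](ω) = \frac{\pi e^{- 2 i \omega - 15 \left|{\omega}\right|}}{15}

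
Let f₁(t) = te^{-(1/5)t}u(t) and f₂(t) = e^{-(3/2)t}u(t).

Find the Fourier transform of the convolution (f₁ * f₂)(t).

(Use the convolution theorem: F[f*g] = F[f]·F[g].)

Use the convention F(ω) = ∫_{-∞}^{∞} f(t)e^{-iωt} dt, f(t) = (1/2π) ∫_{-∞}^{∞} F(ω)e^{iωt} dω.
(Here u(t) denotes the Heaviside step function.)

F[f₁*f₂](ω) = \frac{50}{\left(2 i \omega + 3\right) \left(5 i \omega + 1\right)^{2}}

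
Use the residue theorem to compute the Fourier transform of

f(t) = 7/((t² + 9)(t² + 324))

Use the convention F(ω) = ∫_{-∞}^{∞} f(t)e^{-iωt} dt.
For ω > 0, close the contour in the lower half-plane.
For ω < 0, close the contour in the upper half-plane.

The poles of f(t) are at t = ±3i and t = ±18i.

Let g(z) = f(z)e^{-iωz}; for large |z| the factor e^{-iωz} decays in the lower half-plane when ω > 0 and in the upper half-plane when ω < 0.

Case ω > 0 (lower half-plane, clockwise contour ⇒ F(ω) = -2πi·ΣRes):
  Res_{z = - 3 i} g(z) = \frac{i e^{- 3 \omega}}{270}
  Res_{z = - 18 i} g(z) = - \frac{i e^{- 18 \omega}}{1620}
  F(ω) = -2πi·ΣRes = \frac{\pi \left(6 e^{15 \omega} - 1\right) e^{- 18 \omega}}{810}

Case ω < 0 (upper half-plane, counterclockwise contour ⇒ F(ω) = +2πi·ΣRes):
  Res_{z = 3 i} g(z) = - \frac{i e^{3 \omega}}{270}
  Res_{z = 18 i} g(z) = \frac{i e^{18 \omega}}{1620}
  F(ω) = 2πi·ΣRes = \frac{\pi \left(6 - e^{15 \omega}\right) e^{3 \omega}}{810}

Both cases combine into a single formula in |ω|:

F(ω) = \frac{\pi \left(6 e^{15 \left|{\omega}\right|} - 1\right) e^{- 18 \left|{\omega}\right|}}{810}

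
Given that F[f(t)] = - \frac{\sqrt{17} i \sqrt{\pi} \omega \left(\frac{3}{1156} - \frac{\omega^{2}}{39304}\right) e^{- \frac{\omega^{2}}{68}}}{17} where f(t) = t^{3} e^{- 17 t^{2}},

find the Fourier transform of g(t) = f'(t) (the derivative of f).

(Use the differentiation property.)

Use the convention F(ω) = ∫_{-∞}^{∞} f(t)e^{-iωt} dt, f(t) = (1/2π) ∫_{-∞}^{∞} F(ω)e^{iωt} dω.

F[g](ω) = \frac{\sqrt{17} \sqrt{\pi} \omega^{2} \left(102 - \omega^{2}\right) e^{- \frac{\omega^{2}}{68}}}{668168}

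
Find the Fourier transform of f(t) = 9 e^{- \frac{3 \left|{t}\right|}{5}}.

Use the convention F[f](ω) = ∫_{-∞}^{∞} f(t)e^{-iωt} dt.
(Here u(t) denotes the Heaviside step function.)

F(ω) = \frac{270}{25 \omega^{2} + 9}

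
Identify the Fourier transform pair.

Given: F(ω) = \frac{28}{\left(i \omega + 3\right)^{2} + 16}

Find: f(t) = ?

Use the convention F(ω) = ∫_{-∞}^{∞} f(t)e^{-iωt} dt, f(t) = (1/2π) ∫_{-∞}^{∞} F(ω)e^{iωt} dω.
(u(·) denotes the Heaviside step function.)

f(t) = 7 e^{- 3 t} \sin{\left(4 t \right)} u\left(t\right)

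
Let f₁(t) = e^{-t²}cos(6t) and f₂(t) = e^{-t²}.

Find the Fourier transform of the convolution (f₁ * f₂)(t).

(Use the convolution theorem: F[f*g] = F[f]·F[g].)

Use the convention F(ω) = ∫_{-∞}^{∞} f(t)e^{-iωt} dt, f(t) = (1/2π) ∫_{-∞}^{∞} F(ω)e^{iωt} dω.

F[f₁*f₂](ω) = \frac{\pi \left(e^{6 \omega} + 1\right) e^{- \frac{\omega^{2}}{2} - 3 \omega - 9}}{2}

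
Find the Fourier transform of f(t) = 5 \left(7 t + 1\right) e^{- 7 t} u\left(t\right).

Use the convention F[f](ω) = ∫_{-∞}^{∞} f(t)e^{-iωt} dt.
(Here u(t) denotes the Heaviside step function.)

F(ω) = \frac{5 \left(- i \omega - 14\right)}{\omega^{2} - 14 i \omega - 49}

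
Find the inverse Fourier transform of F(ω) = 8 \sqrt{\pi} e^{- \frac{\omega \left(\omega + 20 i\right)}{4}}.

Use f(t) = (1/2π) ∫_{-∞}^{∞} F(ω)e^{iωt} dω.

f(t) = 8 e^{- \left(t - 5\right)^{2}}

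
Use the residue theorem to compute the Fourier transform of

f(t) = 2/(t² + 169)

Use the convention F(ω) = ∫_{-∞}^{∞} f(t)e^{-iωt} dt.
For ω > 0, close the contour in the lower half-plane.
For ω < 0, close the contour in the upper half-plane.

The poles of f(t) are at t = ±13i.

Let g(z) = f(z)e^{-iωz}; for large |z| the factor e^{-iωz} decays in the lower half-plane when ω > 0 and in the upper half-plane when ω < 0.

Case ω > 0 (lower half-plane, clockwise contour ⇒ F(ω) = -2πi·ΣRes):
  Res_{z = - 13 i} g(z) = \frac{i e^{- 13 \omega}}{13}
  F(ω) = -2πi·ΣRes = \frac{2 \pi e^{- 13 \omega}}{13}

Case ω < 0 (upper half-plane, counterclockwise contour ⇒ F(ω) = +2πi·ΣRes):
  Res_{z = 13 i} g(z) = - \frac{i e^{13 \omega}}{13}
  F(ω) = 2πi·ΣRes = \frac{2 \pi e^{13 \omega}}{13}

Both cases combine into a single formula in |ω|:

F(ω) = \frac{2 \pi e^{- 13 \left|{\omega}\right|}}{13}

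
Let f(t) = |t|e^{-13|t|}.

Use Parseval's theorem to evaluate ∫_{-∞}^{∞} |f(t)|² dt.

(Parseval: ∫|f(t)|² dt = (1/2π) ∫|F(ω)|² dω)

∫|f(t)|² dt = \frac{1}{4394}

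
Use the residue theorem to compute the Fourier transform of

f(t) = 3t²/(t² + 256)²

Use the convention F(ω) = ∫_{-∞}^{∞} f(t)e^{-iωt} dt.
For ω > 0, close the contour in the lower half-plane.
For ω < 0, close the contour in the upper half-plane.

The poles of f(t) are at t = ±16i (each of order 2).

Let g(z) = f(z)e^{-iωz}; for large |z| the factor e^{-iωz} decays in the lower half-plane when ω > 0 and in the upper half-plane when ω < 0.

Case ω > 0 (lower half-plane, clockwise contour ⇒ F(ω) = -2πi·ΣRes):
  Res_{z = - 16 i} g(z) = \frac{3 i \left(1 - 16 \omega\right) e^{- 16 \omega}}{64} (pole of order 2)
  F(ω) = -2πi·ΣRes = \frac{3 \pi \left(1 - 16 \omega\right) e^{- 16 \omega}}{32}

Case ω < 0 (upper half-plane, counterclockwise contour ⇒ F(ω) = +2πi·ΣRes):
  Res_{z = 16 i} g(z) = \frac{3 i \left(- 16 \omega - 1\right) e^{16 \omega}}{64} (pole of order 2)
  F(ω) = 2πi·ΣRes = \frac{3 \pi \left(16 \omega + 1\right) e^{16 \omega}}{32}

Both cases combine into a single formula in |ω|:

F(ω) = \frac{3 \pi \left(1 - 16 \left|{\omega}\right|\right) e^{- 16 \left|{\omega}\right|}}{32}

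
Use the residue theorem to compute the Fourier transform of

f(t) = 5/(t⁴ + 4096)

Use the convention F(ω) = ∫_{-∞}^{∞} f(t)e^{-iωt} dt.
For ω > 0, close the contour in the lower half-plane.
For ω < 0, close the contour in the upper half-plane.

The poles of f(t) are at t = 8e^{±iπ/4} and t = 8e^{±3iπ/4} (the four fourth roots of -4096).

Let g(z) = f(z)e^{-iωz}; for large |z| the factor e^{-iωz} decays in the lower half-plane when ω > 0 and in the upper half-plane when ω < 0.

Case ω > 0 (lower half-plane, clockwise contour ⇒ F(ω) = -2πi·ΣRes):
  Res_{z = - 4 \sqrt{2} - 4 \sqrt{2} i} g(z) = \frac{5 \sqrt{2} i \left(1 - i\right) e^{4 \sqrt{2} \omega \left(-1 + i\right)}}{4096}
  Res_{z = 4 \sqrt{2} - 4 \sqrt{2} i} g(z) = \frac{5 \sqrt{2} i \left(1 + i\right) e^{- 4 \sqrt{2} \omega \left(1 + i\right)}}{4096}
  F(ω) = -2πi·ΣRes = \frac{5 \sqrt{2} \pi \left(1 - i\right) \left(e^{8 \sqrt{2} i \omega} + i\right) e^{- 4 \sqrt{2} \omega \left(1 + i\right)}}{2048} = \frac{5 \sqrt{2} \pi \left(\sin{\left(4 \sqrt{2} \omega \right)} + \cos{\left(4 \sqrt{2} \omega \right)}\right) e^{- 4 \sqrt{2} \omega}}{1024}

Case ω < 0 (upper half-plane, counterclockwise contour ⇒ F(ω) = +2πi·ΣRes):
  Res_{z = 4 \sqrt{2} + 4 \sqrt{2} i} g(z) = \frac{5 \sqrt{2} i \left(-1 + i\right) e^{4 \sqrt{2} \omega \left(1 - i\right)}}{4096}
  Res_{z = - 4 \sqrt{2} + 4 \sqrt{2} i} g(z) = \frac{5 \sqrt{2} \left(1 - i\right) e^{4 \sqrt{2} \omega \left(1 + i\right)}}{4096}
  F(ω) = 2πi·ΣRes = - \frac{5 \sqrt{2} i \pi \left(i \left(1 - i\right) e^{4 \sqrt{2} \omega \left(1 - i\right)} - \left(1 - i\right) e^{4 \sqrt{2} \omega \left(1 + i\right)}\right)}{2048} = \frac{5 \sqrt{2} \pi \left(- \sin{\left(4 \sqrt{2} \omega \right)} + \cos{\left(4 \sqrt{2} \omega \right)}\right) e^{4 \sqrt{2} \omega}}{1024}

Both cases combine into a single formula in |ω|:

F(ω) = \frac{5 \sqrt{2} \pi \left(\sin{\left(4 \sqrt{2} \left|{\omega}\right| \right)} + \cos{\left(4 \sqrt{2} \left|{\omega}\right| \right)}\right) e^{- 4 \sqrt{2} \left|{\omega}\right|}}{1024}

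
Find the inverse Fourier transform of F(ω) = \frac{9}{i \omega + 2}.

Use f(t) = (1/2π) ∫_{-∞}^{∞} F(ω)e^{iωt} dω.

f(t) = 9 e^{- 2 t} u\left(t\right)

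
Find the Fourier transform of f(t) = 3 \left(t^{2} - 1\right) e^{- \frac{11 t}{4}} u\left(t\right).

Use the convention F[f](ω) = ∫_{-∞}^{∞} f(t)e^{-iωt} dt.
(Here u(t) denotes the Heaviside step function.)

F(ω) = \frac{12 \left(128 i \omega - \left(4 i \omega + 11\right)^{3} + 352\right)}{\left(4 i \omega + 11\right)^{4}}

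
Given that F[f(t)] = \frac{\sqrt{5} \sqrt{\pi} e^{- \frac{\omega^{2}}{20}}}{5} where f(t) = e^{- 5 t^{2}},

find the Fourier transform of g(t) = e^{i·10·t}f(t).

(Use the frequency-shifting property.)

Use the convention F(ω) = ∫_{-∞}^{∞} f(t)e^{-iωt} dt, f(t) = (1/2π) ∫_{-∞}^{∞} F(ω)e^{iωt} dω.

F[g](ω) = \frac{\sqrt{5} \sqrt{\pi} e^{- \frac{\left(\omega - 10\right)^{2}}{20}}}{5}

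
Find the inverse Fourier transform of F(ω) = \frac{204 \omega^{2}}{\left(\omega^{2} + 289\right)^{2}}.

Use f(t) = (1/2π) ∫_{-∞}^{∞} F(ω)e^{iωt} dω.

f(t) = 3 \left(1 - 17 \left|{t}\right|\right) e^{- 17 \left|{t}\right|}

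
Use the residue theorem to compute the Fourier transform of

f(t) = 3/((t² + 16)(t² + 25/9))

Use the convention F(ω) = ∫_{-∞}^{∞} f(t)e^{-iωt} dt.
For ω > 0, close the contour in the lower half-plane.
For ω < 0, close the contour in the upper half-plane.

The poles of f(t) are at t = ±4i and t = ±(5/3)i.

Let g(z) = f(z)e^{-iωz}; for large |z| the factor e^{-iωz} decays in the lower half-plane when ω > 0 and in the upper half-plane when ω < 0.

Case ω > 0 (lower half-plane, clockwise contour ⇒ F(ω) = -2πi·ΣRes):
  Res_{z = - 4 i} g(z) = - \frac{27 i e^{- 4 \omega}}{952}
  Res_{z = - \frac{5 i}{3}} g(z) = \frac{81 i e^{- \frac{5 \omega}{3}}}{1190}
  F(ω) = -2πi·ΣRes = - \frac{27 \pi e^{- 4 \omega}}{476} + \frac{81 \pi e^{- \frac{5 \omega}{3}}}{595}

Case ω < 0 (upper half-plane, counterclockwise contour ⇒ F(ω) = +2πi·ΣRes):
  Res_{z = 4 i} g(z) = \frac{27 i e^{4 \omega}}{952}
  Res_{z = \frac{5 i}{3}} g(z) = - \frac{81 i e^{\frac{5 \omega}{3}}}{1190}
  F(ω) = 2πi·ΣRes = \frac{27 \pi \left(12 e^{\frac{5 \omega}{3}} - 5 e^{4 \omega}\right)}{2380}

Both cases combine into a single formula in |ω|:

F(ω) = - \frac{27 \pi e^{- 4 \left|{\omega}\right|}}{476} + \frac{81 \pi e^{- \frac{5 \left|{\omega}\right|}{3}}}{595}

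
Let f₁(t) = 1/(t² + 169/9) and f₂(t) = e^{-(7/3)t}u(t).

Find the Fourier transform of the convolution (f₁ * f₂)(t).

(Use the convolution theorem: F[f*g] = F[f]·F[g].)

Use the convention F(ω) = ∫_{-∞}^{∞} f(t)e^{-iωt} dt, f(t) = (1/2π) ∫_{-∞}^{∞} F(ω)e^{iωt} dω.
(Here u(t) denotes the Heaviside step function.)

F[f₁*f₂](ω) = \frac{9 \pi e^{- \frac{13 \left|{\omega}\right|}{3}}}{13 \left(3 i \omega + 7\right)}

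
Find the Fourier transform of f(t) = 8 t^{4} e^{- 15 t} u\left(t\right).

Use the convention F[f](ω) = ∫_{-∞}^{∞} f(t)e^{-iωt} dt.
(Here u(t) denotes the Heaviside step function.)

F(ω) = \frac{192}{\left(i \omega + 15\right)^{5}}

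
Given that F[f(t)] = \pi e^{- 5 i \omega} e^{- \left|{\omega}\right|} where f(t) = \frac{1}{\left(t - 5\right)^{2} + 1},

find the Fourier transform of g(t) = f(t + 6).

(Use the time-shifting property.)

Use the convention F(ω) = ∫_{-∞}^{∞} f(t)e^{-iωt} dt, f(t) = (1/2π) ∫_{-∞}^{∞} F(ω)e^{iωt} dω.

F[g](ω) = \pi e^{i \omega - \left|{\omega}\right|}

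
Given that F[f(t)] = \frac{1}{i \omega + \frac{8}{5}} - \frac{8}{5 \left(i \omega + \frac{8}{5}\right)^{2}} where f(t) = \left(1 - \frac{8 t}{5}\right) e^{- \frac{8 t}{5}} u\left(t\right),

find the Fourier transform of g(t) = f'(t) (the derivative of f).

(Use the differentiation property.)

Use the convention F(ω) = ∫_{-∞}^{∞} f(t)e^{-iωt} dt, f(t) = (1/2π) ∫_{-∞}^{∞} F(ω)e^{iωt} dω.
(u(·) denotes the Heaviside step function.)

F[g](ω) = \frac{25 \omega^{2}}{25 \omega^{2} - 80 i \omega - 64}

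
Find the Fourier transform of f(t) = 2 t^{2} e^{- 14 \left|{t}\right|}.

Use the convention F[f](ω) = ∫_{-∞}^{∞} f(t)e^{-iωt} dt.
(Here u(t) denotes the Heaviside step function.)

F(ω) = \frac{112 \left(196 - 3 \omega^{2}\right)}{\left(\omega^{2} + 196\right)^{3}}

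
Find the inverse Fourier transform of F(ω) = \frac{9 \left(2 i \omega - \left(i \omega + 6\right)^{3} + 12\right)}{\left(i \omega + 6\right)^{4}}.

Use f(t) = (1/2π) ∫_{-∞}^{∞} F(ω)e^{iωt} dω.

f(t) = 9 \left(t^{2} - 1\right) e^{- 6 t} u\left(t\right)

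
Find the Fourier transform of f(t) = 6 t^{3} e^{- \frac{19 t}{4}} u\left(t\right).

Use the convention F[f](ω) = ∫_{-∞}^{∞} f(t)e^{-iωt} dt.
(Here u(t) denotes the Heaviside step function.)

F(ω) = \frac{9216}{\left(4 i \omega + 19\right)^{4}}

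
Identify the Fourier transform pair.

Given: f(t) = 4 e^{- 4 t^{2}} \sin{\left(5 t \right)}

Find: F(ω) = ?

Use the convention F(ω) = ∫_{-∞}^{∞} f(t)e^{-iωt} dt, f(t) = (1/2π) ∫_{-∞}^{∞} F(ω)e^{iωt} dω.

F(ω) = i \sqrt{\pi} \left(1 - e^{\frac{5 \omega}{4}}\right) e^{- \frac{\omega^{2}}{16} - \frac{5 \omega}{8} - \frac{25}{16}}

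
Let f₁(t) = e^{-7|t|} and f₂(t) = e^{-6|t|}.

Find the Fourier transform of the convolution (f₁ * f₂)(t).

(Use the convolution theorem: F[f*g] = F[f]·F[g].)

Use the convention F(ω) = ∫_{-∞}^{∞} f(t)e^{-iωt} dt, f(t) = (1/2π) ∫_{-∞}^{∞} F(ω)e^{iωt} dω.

F[f₁*f₂](ω) = \frac{168}{\left(\omega^{2} + 36\right) \left(\omega^{2} + 49\right)}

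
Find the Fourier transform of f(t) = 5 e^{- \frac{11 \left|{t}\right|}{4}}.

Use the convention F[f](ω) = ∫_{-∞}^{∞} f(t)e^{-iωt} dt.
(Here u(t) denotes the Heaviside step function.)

F(ω) = \frac{440}{16 \omega^{2} + 121}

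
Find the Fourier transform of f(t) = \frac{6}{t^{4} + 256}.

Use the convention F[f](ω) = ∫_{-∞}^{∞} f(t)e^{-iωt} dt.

F(ω) = \frac{3 \pi e^{- 2 \sqrt{2} \left|{\omega}\right|} \sin{\left(2 \sqrt{2} \left|{\omega}\right| + \frac{\pi}{4} \right)}}{32}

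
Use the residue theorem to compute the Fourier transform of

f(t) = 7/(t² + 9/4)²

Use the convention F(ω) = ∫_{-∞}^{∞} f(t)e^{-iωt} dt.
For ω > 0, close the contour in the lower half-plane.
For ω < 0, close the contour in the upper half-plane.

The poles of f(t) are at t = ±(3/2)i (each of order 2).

Let g(z) = f(z)e^{-iωz}; for large |z| the factor e^{-iωz} decays in the lower half-plane when ω > 0 and in the upper half-plane when ω < 0.

Case ω > 0 (lower half-plane, clockwise contour ⇒ F(ω) = -2πi·ΣRes):
  Res_{z = - \frac{3 i}{2}} g(z) = \frac{7 i \left(3 \omega + 2\right) e^{- \frac{3 \omega}{2}}}{27} (pole of order 2)
  F(ω) = -2πi·ΣRes = \frac{14 \pi \left(3 \omega + 2\right) e^{- \frac{3 \omega}{2}}}{27}

Case ω < 0 (upper half-plane, counterclockwise contour ⇒ F(ω) = +2πi·ΣRes):
  Res_{z = \frac{3 i}{2}} g(z) = \frac{7 i \left(3 \omega - 2\right) e^{\frac{3 \omega}{2}}}{27} (pole of order 2)
  F(ω) = 2πi·ΣRes = \frac{14 \pi \left(2 - 3 \omega\right) e^{\frac{3 \omega}{2}}}{27}

Both cases combine into a single formula in |ω|:

F(ω) = \frac{14 \pi \left(3 \left|{\omega}\right| + 2\right) e^{- \frac{3 \left|{\omega}\right|}{2}}}{27}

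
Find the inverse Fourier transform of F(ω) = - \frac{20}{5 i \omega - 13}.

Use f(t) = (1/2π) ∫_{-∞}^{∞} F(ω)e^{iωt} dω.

f(t) = 4 e^{\frac{13 t}{5}} u\left(- t\right)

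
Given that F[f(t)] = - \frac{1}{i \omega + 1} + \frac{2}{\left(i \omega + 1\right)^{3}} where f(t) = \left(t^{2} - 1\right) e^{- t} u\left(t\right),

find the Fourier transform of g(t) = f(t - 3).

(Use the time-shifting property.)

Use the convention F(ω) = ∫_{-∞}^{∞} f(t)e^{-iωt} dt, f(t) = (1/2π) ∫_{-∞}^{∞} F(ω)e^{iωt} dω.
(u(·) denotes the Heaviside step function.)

F[g](ω) = \frac{\left(2 i \omega - \left(i \omega + 1\right)^{3} + 2\right) e^{- 3 i \omega}}{\left(i \omega + 1\right)^{4}}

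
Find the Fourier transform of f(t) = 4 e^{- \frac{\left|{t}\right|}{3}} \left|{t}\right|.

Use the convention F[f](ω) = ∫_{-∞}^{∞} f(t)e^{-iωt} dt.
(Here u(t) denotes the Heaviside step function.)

F(ω) = \frac{72 \left(1 - 9 \omega^{2}\right)}{\left(9 \omega^{2} + 1\right)^{2}}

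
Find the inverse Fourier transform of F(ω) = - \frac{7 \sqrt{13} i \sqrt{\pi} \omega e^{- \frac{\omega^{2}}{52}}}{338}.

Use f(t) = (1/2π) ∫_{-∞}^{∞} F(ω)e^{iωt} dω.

f(t) = 7 t e^{- 13 t^{2}}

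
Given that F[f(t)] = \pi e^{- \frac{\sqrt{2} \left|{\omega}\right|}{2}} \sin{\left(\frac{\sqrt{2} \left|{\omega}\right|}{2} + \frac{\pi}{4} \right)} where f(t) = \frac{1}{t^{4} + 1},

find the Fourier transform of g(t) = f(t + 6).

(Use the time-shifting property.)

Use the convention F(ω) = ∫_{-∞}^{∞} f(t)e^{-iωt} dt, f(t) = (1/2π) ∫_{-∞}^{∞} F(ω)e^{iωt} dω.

F[g](ω) = \pi e^{6 i \omega - \frac{\sqrt{2} \left|{\omega}\right|}{2}} \sin{\left(\frac{\sqrt{2} \left|{\omega}\right|}{2} + \frac{\pi}{4} \right)}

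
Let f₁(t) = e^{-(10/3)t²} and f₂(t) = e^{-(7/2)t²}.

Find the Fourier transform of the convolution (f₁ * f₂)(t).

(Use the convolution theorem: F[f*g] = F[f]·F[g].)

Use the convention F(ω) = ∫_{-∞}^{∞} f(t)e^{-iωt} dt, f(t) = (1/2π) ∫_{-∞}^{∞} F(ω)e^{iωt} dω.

F[f₁*f₂](ω) = \frac{\sqrt{105} \pi e^{- \frac{41 \omega^{2}}{280}}}{35}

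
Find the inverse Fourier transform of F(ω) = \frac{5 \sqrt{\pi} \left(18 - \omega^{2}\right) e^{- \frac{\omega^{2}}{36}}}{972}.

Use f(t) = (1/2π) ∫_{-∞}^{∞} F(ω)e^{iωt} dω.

f(t) = 5 t^{2} e^{- 9 t^{2}}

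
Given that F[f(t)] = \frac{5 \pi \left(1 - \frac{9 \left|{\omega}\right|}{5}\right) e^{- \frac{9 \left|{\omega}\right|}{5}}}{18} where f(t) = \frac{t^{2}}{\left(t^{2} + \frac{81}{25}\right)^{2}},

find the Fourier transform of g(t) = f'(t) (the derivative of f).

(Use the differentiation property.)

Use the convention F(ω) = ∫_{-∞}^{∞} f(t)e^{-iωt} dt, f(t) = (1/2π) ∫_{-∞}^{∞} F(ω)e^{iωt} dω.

F[g](ω) = \frac{i \pi \omega \left(5 - 9 \left|{\omega}\right|\right) e^{- \frac{9 \left|{\omega}\right|}{5}}}{18}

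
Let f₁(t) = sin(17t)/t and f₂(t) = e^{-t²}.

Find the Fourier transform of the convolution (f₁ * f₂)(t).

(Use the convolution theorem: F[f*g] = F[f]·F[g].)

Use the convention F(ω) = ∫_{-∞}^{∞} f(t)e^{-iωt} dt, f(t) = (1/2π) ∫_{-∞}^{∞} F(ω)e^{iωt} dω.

F[f₁*f₂](ω) = \begin{cases} \pi^{\frac{3}{2}} e^{- \frac{\omega^{2}}{4}} & \text{for}\: \omega > -17 \wedge \omega < 17 \\0 & \text{otherwise} \end{cases}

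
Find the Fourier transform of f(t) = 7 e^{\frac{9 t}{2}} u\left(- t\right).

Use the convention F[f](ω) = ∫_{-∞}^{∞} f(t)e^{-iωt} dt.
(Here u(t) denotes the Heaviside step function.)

F(ω) = - \frac{14}{2 i \omega - 9}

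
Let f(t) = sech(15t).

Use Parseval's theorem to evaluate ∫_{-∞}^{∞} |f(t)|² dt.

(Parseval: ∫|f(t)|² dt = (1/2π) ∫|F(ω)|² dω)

∫|f(t)|² dt = \frac{2}{15}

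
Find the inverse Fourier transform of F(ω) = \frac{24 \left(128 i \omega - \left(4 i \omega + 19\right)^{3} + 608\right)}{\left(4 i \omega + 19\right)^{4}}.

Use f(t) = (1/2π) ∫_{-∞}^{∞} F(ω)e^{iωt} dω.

f(t) = 6 \left(t^{2} - 1\right) e^{- \frac{19 t}{4}} u\left(t\right)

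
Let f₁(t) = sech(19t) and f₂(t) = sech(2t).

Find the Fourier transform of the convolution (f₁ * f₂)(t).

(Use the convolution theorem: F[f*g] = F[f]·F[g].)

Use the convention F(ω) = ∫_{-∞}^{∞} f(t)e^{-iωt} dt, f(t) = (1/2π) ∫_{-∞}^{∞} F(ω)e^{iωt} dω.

F[f₁*f₂](ω) = \frac{\pi^{2}}{38 \cosh{\left(\frac{\pi \omega}{38} \right)} \cosh{\left(\frac{\pi \omega}{4} \right)}}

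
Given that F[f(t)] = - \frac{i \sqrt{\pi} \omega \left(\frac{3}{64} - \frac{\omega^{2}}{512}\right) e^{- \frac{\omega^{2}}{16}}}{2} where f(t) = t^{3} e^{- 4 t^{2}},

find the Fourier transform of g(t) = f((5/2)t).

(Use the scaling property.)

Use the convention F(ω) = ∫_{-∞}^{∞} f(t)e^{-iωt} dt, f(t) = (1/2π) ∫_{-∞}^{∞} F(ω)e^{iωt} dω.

F[g](ω) = \frac{i \sqrt{\pi} \omega \left(\omega^{2} - 150\right) e^{- \frac{\omega^{2}}{100}}}{40000}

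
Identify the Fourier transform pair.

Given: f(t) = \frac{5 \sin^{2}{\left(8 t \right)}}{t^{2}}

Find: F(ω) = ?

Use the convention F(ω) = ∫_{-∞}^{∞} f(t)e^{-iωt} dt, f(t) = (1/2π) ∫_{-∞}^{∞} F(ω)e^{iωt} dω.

F(ω) = \begin{cases} \frac{5 \pi \left(16 - \left|{\omega}\right|\right)}{2} & \text{for}\: \omega > -16 \wedge \omega < 16 \\0 & \text{otherwise} \end{cases}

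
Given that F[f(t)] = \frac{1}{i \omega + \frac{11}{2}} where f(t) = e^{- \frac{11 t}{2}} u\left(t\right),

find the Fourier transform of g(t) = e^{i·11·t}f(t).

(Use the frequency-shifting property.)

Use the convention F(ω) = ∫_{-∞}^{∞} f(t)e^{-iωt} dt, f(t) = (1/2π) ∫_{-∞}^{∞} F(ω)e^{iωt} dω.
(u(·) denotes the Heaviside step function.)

F[g](ω) = \frac{2}{2 i \left(\omega - 11\right) + 11}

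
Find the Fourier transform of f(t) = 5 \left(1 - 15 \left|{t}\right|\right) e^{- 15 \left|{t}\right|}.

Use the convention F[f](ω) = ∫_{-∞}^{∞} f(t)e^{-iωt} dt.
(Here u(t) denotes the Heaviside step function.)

F(ω) = \frac{300 \omega^{2}}{\left(\omega^{2} + 225\right)^{2}}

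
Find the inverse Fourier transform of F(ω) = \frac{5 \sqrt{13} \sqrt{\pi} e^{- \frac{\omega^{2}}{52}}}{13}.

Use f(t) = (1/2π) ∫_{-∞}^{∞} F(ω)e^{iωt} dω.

f(t) = 5 e^{- 13 t^{2}}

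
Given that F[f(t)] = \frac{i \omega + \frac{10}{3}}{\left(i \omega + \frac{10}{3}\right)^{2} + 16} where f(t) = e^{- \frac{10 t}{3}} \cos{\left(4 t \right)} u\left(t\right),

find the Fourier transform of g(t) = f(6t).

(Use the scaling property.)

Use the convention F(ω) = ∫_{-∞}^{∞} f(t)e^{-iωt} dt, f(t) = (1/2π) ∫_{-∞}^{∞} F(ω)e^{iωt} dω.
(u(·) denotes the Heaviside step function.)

F[g](ω) = \frac{i \omega + 20}{\left(i \omega + 20\right)^{2} + 576}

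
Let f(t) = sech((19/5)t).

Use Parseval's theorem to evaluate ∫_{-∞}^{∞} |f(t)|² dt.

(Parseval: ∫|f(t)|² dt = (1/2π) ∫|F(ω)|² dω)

∫|f(t)|² dt = \frac{10}{19}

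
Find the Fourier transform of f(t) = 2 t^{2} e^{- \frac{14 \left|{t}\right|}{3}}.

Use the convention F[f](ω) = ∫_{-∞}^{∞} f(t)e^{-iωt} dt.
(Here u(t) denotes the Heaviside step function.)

F(ω) = \frac{3024 \left(196 - 27 \omega^{2}\right)}{\left(9 \omega^{2} + 196\right)^{3}}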